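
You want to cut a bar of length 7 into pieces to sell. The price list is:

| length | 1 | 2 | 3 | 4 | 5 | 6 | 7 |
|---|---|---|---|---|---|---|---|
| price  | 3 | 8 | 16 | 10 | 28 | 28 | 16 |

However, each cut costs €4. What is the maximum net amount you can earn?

32

Consider every possible first cut. net[k] is the best of p[i]+net[k−i] over all sellable i≤k, charging 4 whenever i<k.
net[1] = 3
net[2] = 8
net[3] = 16
net[4] = 15  (first piece 1, then net[3]=16)
net[5] = 28
net[6] = 28  (first piece 3, then net[3]=16)
net[7] = 32  (first piece 2, then net[5]=28)
One optimal plan: pieces 5 + 2 (1 cut) → €36 − €4 = €32.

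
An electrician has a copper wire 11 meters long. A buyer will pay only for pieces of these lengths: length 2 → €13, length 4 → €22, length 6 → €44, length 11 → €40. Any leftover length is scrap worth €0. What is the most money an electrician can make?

Build best[k] bottom-up: best[k] = max over allowed piece i of (p[i] + best[k−i]).
best[1] = 0
best[2] = 13
best[3] = 13
best[4] = 26  (first piece 2, then best[2]=13)
best[5] = 26
best[6] = 44
best[7] = 44
best[8] = 57  (first piece 2, then best[6]=44)
best[9] = 57
best[10] = 70  (first piece 2, then best[8]=57)
best[11] = 70
One optimal cutting: pieces 6 + 2 + 2 with 1 meter of scrap → €70.

70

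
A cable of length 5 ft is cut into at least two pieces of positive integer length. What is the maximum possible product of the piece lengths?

Let P[k] be the best product for length k (with at least one cut). For each first piece i, the rest contributes max(k−i, P[k−i]).
P[2] = 1·max(1,0) = 1·1 = 1
P[3] = 1·max(2,1) = 1·2 = 2
P[4] = 2·max(2,1) = 2·2 = 4
P[5] = 2·max(3,2) = 2·3 = 6
One optimal split: 3 + 2; product 3·2 = 6.

6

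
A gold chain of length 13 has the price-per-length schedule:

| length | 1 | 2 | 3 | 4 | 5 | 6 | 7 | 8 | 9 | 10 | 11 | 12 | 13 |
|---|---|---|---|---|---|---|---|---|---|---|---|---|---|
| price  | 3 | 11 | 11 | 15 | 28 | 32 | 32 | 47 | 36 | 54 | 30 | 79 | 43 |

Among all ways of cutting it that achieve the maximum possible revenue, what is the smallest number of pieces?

Consider every possible first cut. r[k] is the best of p[i]+r[k−i] over all sellable i≤k.
r[1] = 3
r[2] = 11
r[3] = 14  (first piece 1, then r[2]=11)
r[4] = 22  (first piece 2, then r[2]=11)
r[5] = 28
r[6] = 33  (first piece 2, then r[4]=22)
r[7] = 39  (first piece 2, then r[5]=28)
r[8] = 47
r[9] = 50  (first piece 1, then r[8]=47)
r[10] = 58  (first piece 2, then r[8]=47)
r[11] = 61  (first piece 1, then r[10]=58)
r[12] = 79
r[13] = 82  (first piece 1, then r[12]=79)
Maximum revenue is $82.
Now minimize piece count subject to staying optimal: for each k, pieces[k] = 1 + min over i with p[i]+r[k−i]=r[k] of pieces[k−i].
pieces[10] = 2
pieces[11] = 3
pieces[12] = 1
pieces[13] = 2

2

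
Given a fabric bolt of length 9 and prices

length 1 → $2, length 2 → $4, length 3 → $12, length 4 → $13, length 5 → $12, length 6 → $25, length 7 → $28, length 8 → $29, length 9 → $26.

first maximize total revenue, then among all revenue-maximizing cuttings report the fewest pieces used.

Consider every possible first cut. r[k] is the best of p[i]+r[k−i] over all sellable i≤k.
r[1] = 2
r[2] = max(2+2, 4+0) = 4
r[3] = max(2+4, 4+2, 12+0) = 12
r[4] = max(2+12, 4+4, 12+2, 13+0) = 14
r[5] = max(2+14, 4+12, 12+4, 13+2, 12+0) = 16
r[6] = max(2+16, 4+14, 12+12, 13+4, 12+2, 25+0) = 25
r[7] = max(2+25, 4+16, 12+14, …, 25+2, 28+0) = 28
r[8] = max(2+28, 4+25, 12+16, …, 28+2, 29+0) = 30
r[9] = max(2+30, 4+28, 12+25, …, 29+2, 26+0) = 37
Maximum revenue is $37.
Now minimize piece count subject to staying optimal: for each k, pieces[k] = 1 + min over i with p[i]+r[k−i]=r[k] of pieces[k−i].
pieces[6] = 1
pieces[7] = 1
pieces[8] = 2
pieces[9] = 2

2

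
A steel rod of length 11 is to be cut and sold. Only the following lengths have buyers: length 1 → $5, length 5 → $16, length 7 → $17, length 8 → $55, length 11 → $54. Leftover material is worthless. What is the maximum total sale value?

70

Consider every possible first cut. f[k] is the best of p[i]+f[k−i] over all sellable i≤k.
f[1] = 5
f[2] = 10  (first piece 1, then f[1]=5)
f[3] = 15  (first piece 1, then f[2]=10)
f[4] = 20  (first piece 1, then f[3]=15)
f[5] = 25  (first piece 1, then f[4]=20)
f[6] = 30  (first piece 1, then f[5]=25)
f[7] = 35  (first piece 1, then f[6]=30)
f[8] = 55
f[9] = 60  (first piece 1, then f[8]=55)
f[10] = 65  (first piece 1, then f[9]=60)
f[11] = 70  (first piece 1, then f[10]=65)
One optimal cutting: 8 + 1 + 1 + 1 → $70.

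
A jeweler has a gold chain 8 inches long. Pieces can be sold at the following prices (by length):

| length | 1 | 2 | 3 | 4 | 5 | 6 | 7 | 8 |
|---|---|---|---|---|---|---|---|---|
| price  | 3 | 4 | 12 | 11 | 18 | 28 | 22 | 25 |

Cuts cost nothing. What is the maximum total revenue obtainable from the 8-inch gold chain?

Build v[k] bottom-up: v[k] = max over allowed piece i of (p[i] + v[k−i]).
v[1] = 3
v[2] = max(3+3, 4+0) = 6
v[3] = max(3+6, 4+3, 12+0) = 12
v[4] = max(3+12, 4+6, 12+3, 11+0) = 15
v[5] = max(3+15, 4+12, 12+6, 11+3, 18+0) = 18
v[6] = max(3+18, 4+15, 12+12, 11+6, 18+3, 28+0) = 28
v[7] = max(3+28, 4+18, 12+15, …, 28+3, 22+0) = 31
v[8] = max(3+31, 4+28, 12+18, …, 22+3, 25+0) = 34
One optimal cutting: 6 + 1 + 1 → $28 + $3 + $3 = $34.

34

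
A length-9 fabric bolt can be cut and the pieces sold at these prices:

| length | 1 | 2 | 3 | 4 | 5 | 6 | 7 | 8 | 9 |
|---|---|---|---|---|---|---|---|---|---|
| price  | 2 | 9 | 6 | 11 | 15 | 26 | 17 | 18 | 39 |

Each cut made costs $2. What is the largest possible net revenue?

Let v[k] be the best obtainable value from length k. For each k, try every first piece i and keep the best of price[i] + v[k−i] minus the 2 cut fee when i<k.
v[1] = 2
v[2] = 9
v[3] = 9  (first piece 1, then v[2]=9)
v[4] = 16  (first piece 2, then v[2]=9)
v[5] = 16  (first piece 1, then v[4]=16)
v[6] = 26
v[7] = 26  (first piece 1, then v[6]=26)
v[8] = 33  (first piece 2, then v[6]=26)
v[9] = 39
Best is to make no cuts and sell whole for $39.

39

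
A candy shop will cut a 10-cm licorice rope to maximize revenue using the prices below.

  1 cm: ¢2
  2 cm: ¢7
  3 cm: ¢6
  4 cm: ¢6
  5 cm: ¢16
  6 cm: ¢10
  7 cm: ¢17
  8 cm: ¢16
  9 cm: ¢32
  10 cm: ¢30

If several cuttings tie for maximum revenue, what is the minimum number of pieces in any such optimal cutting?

5

Build r[k] bottom-up: r[k] = max over allowed piece i of (p[i] + r[k−i]).
r[1] = 2
r[2] = max(2+2, 7+0) = 7
r[3] = max(2+7, 7+2, 6+0) = 9
r[4] = max(2+9, 7+7, 6+2, 6+0) = 14
r[5] = max(2+14, 7+9, 6+7, 6+2, 16+0) = 16
r[6] = max(2+16, 7+14, 6+9, 6+7, 16+2, 10+0) = 21
r[7] = max(2+21, 7+16, 6+14, …, 10+2, 17+0) = 23
r[8] = max(2+23, 7+21, 6+16, …, 17+2, 16+0) = 28
r[9] = max(2+28, 7+23, 6+21, …, 16+2, 32+0) = 32
r[10] = max(2+32, 7+28, 6+23, …, 32+2, 30+0) = 35
Maximum revenue is ¢35.
Now minimize piece count subject to staying optimal: for each k, pieces[k] = 1 + min over i with p[i]+r[k−i]=r[k] of pieces[k−i].
pieces[7] = 2
pieces[8] = 4
pieces[9] = 1
pieces[10] = 5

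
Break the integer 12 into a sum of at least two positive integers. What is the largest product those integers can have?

Define P[k] = max over 1≤i<k of i · max(k−i, P[k−i]); the inner max lets the remainder stay uncut if that's better.
Small cases: P[2]=1, P[3]=2, P[4]=4.
P[5] = 2*max(3,2) = 2*3 = 6
P[6] = 3*max(3,2) = 3*3 = 9
P[7] = 2*max(5,6) = 2*6 = 12
P[8] = 2*max(6,9) = 2*9 = 18
P[9] = 3*max(6,9) = 3*9 = 27
P[10] = 2*max(8,18) = 2*18 = 36
P[11] = 2*max(9,27) = 2*27 = 54
P[12] = 3*max(9,27) = 3*27 = 81
One optimal split: 3 + 3 + 3 + 3; product 3*3*3*3 = 81.

81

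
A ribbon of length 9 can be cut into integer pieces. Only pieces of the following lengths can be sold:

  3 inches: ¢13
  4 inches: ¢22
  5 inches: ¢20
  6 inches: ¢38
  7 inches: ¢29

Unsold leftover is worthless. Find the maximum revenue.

Build best[k] bottom-up: best[k] = max over allowed piece i of (p[i] + best[k−i]).
best[1] = 0
best[2] = 0
best[3] = 13
best[4] = max(13+0, 22+0) = 22
best[5] = max(13+0, 22+0, 20+0) = 22
best[6] = max(13+13, 22+0, 20+0, 38+0) = 38
best[7] = max(13+22, 22+13, 20+0, 38+0, 29+0) = 38
best[8] = max(13+22, 22+22, 20+13, 38+0, 29+0) = 44
best[9] = max(13+38, 22+22, 20+22, 38+13, 29+0) = 51
One optimal cutting: 6 + 3 → ¢51.

51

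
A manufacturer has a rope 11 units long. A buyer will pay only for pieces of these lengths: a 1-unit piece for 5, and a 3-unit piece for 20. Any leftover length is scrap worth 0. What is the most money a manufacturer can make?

Consider every possible first cut. best[k] is the best of p[i]+best[k−i] over all sellable i≤k.
best[1] = 5
best[2] = 10  (first piece 1, then best[1]=5)
best[3] = max(5+10, 20+0) = 20
best[4] = max(5+20, 20+5) = 25
best[5] = max(5+25, 20+10) = 30
best[6] = max(5+30, 20+20) = 40
best[7] = max(5+40, 20+25) = 45
best[8] = max(5+45, 20+30) = 50
best[9] = max(5+50, 20+40) = 60
best[10] = max(5+60, 20+45) = 65
best[11] = max(5+65, 20+50) = 70
One optimal cutting: 3 + 3 + 3 + 1 + 1 → 70.

70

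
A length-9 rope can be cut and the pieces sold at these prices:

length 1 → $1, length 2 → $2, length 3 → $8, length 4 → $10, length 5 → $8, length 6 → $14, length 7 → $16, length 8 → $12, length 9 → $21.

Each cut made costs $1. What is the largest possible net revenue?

22

Build v[k] bottom-up: v[k] = max over allowed piece i of (p[i] + v[k−i]) − 1 per cut.
v[1] = 1
v[2] = 2
v[3] = 8
v[4] = 10
v[5] = 10  (first piece 1, then v[4]=10)
v[6] = 15  (first piece 3, then v[3]=8)
v[7] = 17  (first piece 3, then v[4]=10)
v[8] = 19  (first piece 4, then v[4]=10)
v[9] = 22  (first piece 3, then v[6]=15)
One optimal plan: pieces 3 + 3 + 3 (2 cuts) → $24 − $2 = $22.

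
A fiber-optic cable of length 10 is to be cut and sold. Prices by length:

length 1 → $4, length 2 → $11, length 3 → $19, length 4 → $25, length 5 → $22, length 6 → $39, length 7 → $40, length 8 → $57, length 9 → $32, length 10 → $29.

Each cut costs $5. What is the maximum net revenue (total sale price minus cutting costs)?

63

Build v[k] bottom-up: v[k] = max over allowed piece i of (p[i] + v[k−i]) − 5 per cut.
v[1] = 4
v[2] = max(4+4-5, 11+0) = 11
v[3] = max(4+11-5, 11+4-5, 19+0) = 19
v[4] = max(4+19-5, 11+11-5, 19+4-5, 25+0) = 25
v[5] = max(4+25-5, 11+19-5, 19+11-5, 25+4-5, 22+0) = 25
v[6] = max(4+25-5, 11+25-5, 19+19-5, 25+11-5, 22+4-5, 39+0) = 39
v[7] = max(4+39-5, 11+25-5, 19+25-5, …, 39+4-5, 40+0) = 40
v[8] = max(4+40-5, 11+39-5, 19+25-5, …, 40+4-5, 57+0) = 57
v[9] = max(4+57-5, 11+40-5, 19+39-5, …, 57+4-5, 32+0) = 56
v[10] = max(4+56-5, 11+57-5, 19+40-5, …, 32+4-5, 29+0) = 63
One optimal plan: pieces 8 + 2 (1 cut) → $68 − $5 = $63.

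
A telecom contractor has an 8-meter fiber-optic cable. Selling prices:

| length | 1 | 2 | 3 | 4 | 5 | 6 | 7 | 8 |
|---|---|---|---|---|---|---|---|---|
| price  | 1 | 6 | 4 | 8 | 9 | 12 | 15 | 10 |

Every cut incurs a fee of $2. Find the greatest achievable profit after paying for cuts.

18

Build r[k] bottom-up: r[k] = max over allowed piece i of (p[i] + r[k−i]) − 2 per cut.
r[1] = 1
r[2] = 6
r[3] = 5  (first piece 1, then r[2]=6)
r[4] = 10  (first piece 2, then r[2]=6)
r[5] = 9  (first piece 1, then r[4]=10)
r[6] = 14  (first piece 2, then r[4]=10)
r[7] = 15
r[8] = 18  (first piece 2, then r[6]=14)
One optimal plan: pieces 2 + 2 + 2 + 2 (3 cuts) → $24 − $6 = $18.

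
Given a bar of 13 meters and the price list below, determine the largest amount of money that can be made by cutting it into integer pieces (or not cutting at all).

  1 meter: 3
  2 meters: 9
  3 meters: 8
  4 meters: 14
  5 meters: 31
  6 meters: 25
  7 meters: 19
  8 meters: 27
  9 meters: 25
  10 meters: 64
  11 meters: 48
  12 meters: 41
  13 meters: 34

76

Build best[k] bottom-up: best[k] = max over allowed piece i of (p[i] + best[k−i]).
best[1] = 3
best[2] = 9
best[3] = 12  (first piece 1, then best[2]=9)
best[4] = 18  (first piece 2, then best[2]=9)
best[5] = 31
best[6] = 34  (first piece 1, then best[5]=31)
best[7] = 40  (first piece 2, then best[5]=31)
best[8] = 43  (first piece 1, then best[7]=40)
best[9] = 49  (first piece 2, then best[7]=40)
best[10] = 64
best[11] = 67  (first piece 1, then best[10]=64)
best[12] = 73  (first piece 2, then best[10]=64)
best[13] = 76  (first piece 1, then best[12]=73)
One optimal cutting: 10 + 2 + 1 → 64 + 9 + 3 = 76.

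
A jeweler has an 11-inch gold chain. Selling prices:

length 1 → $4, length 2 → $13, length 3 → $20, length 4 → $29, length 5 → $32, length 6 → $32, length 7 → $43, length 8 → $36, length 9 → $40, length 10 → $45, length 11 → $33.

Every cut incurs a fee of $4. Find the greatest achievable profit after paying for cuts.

70

Build r[k] bottom-up: r[k] = max over allowed piece i of (p[i] + r[k−i]) − 4 per cut.
r[1] = 4
r[2] = 13
r[3] = 20
r[4] = 29
r[5] = 32
r[6] = 38  (first piece 2, then r[4]=29)
r[7] = 45  (first piece 3, then r[4]=29)
r[8] = 54  (first piece 4, then r[4]=29)
r[9] = 57  (first piece 4, then r[5]=32)
r[10] = 63  (first piece 2, then r[8]=54)
r[11] = 70  (first piece 3, then r[8]=54)
One optimal plan: pieces 4 + 4 + 3 (2 cuts) → $78 − $8 = $70.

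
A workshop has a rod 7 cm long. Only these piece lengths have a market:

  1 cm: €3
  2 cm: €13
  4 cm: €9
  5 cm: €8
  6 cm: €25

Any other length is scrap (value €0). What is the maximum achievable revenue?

42

Build r[k] bottom-up: r[k] = max over allowed piece i of (p[i] + r[k−i]).
r[1] = 3
r[2] = max(3+3, 13+0) = 13
r[3] = max(3+13, 13+3) = 16
r[4] = max(3+16, 13+13, 9+0) = 26
r[5] = max(3+26, 13+16, 9+3, 8+0) = 29
r[6] = max(3+29, 13+26, 9+13, 8+3, 25+0) = 39
r[7] = max(3+39, 13+29, 9+16, 8+13, 25+3) = 42
One optimal cutting: 2 + 2 + 2 + 1 → €42.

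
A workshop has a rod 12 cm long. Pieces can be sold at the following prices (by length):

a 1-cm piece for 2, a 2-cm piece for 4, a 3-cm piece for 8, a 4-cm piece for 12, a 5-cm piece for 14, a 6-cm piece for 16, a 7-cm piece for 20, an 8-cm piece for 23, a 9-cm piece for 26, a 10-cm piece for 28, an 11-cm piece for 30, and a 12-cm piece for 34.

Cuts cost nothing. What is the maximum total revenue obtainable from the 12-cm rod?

36

Let v[k] be the best obtainable value from length k. For each k, try every first piece i and keep the best of price[i] + v[k−i].
v[1] = 2
v[2] = 4  (first piece 1, then v[1]=2)
v[3] = 8
v[4] = 12
v[5] = 14  (first piece 1, then v[4]=12)
v[6] = 16  (first piece 1, then v[5]=14)
v[7] = 20  (first piece 3, then v[4]=12)
v[8] = 24  (first piece 4, then v[4]=12)
v[9] = 26  (first piece 1, then v[8]=24)
v[10] = 28  (first piece 1, then v[9]=26)
v[11] = 32  (first piece 3, then v[8]=24)
v[12] = 36  (first piece 4, then v[8]=24)
One optimal cutting: 4 + 4 + 4 → 12 + 12 + 12 = 36.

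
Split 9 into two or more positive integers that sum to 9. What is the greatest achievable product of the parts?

Let m[k] be the best product for length k (with at least one cut). For each first piece i, the rest contributes max(k−i, m[k−i]).
Small cases: m[2]=1, m[3]=2, m[4]=4.
m[5] = max(1×4, 2×3, 3×2, 4×1) = 6
m[6] = max(1×6, 2×4, 3×3, 4×2, 5×1) = 9
m[7] = max(1×9, 2×6, 3×4, 4×3, 5×2, 6×1) = 12
m[8] = max(1×12, 2×9, 3×6, …, 6×2, 7×1) = 18
m[9] = max(1×18, 2×12, 3×9, …, 7×2, 8×1) = 27
One optimal split: 3 + 3 + 3; product 3×3×3 = 27.

27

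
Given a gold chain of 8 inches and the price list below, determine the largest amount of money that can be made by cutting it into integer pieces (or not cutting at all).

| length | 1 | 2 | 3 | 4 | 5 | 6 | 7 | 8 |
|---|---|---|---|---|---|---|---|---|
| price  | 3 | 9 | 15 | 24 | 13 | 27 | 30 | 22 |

48

Let v[k] be the best obtainable value from length k. For each k, try every first piece i and keep the best of price[i] + v[k−i].
v[1] = 3
v[2] = 9
v[3] = 15
v[4] = 24
v[5] = 27  (first piece 1, then v[4]=24)
v[6] = 33  (first piece 2, then v[4]=24)
v[7] = 39  (first piece 3, then v[4]=24)
v[8] = 48  (first piece 4, then v[4]=24)
One optimal cutting: 4 + 4 → $24 + $24 = $48.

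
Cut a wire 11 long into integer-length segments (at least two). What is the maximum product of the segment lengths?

Fill f[k] for k=2..11: at each k try every first piece i and multiply by the better of (k−i) uncut or f[k−i].
f[2] = 1*max(1,0) = 1*1 = 1
f[3] = 1*max(2,1) = 1*2 = 2
f[4] = 2*max(2,1) = 2*2 = 4
f[5] = 2*max(3,2) = 2*3 = 6
f[6] = 3*max(3,2) = 3*3 = 9
f[7] = 2*max(5,6) = 2*6 = 12
f[8] = 2*max(6,9) = 2*9 = 18
f[9] = 3*max(6,9) = 3*9 = 27
f[10] = 2*max(8,18) = 2*18 = 36
f[11] = 2*max(9,27) = 2*27 = 54
One optimal split: 3 + 3 + 3 + 2; product 3*3*3*2 = 54.

54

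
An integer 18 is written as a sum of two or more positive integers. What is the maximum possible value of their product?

Fill f[k] for k=2..18: at each k try every first piece i and multiply by the better of (k−i) uncut or f[k−i].
Small cases: f[2]=1, f[3]=2, f[4]=4, f[5]=6, f[6]=9, f[7]=12, f[8]=18, f[9]=27, f[10]=36, f[11]=54.
f[12] = 3*max(9,27) = 3*27 = 81
f[13] = 2*max(11,54) = 2*54 = 108
f[14] = 2*max(12,81) = 2*81 = 162
f[15] = 3*max(12,81) = 3*81 = 243
f[16] = 2*max(14,162) = 2*162 = 324
f[17] = 2*max(15,243) = 2*243 = 486
f[18] = 3*max(15,243) = 3*243 = 729
One optimal split: 3 + 3 + 3 + 3 + 3 + 3; product 3*3*3*3*3*3 = 729.

729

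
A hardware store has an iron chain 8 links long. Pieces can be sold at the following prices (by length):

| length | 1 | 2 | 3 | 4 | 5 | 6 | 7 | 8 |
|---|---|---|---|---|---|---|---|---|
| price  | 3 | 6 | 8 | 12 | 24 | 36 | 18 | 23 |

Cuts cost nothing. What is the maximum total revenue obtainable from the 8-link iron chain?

Let R[k] be the best obtainable value from length k. For each k, try every first piece i and keep the best of price[i] + R[k−i].
R[1] = 3
R[2] = max(3+3, 6+0) = 6
R[3] = max(3+6, 6+3, 8+0) = 9
R[4] = max(3+9, 6+6, 8+3, 12+0) = 12
R[5] = max(3+12, 6+9, 8+6, 12+3, 24+0) = 24
R[6] = max(3+24, 6+12, 8+9, 12+6, 24+3, 36+0) = 36
R[7] = max(3+36, 6+24, 8+12, …, 36+3, 18+0) = 39
R[8] = max(3+39, 6+36, 8+24, …, 18+3, 23+0) = 42
One optimal cutting: 6 + 1 + 1 → $36 + $3 + $3 = $42.

42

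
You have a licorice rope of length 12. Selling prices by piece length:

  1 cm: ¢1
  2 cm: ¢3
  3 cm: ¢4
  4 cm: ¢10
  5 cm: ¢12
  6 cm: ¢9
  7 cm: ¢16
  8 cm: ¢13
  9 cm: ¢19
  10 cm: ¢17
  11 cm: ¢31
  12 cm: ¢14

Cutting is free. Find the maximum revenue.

32

Consider every possible first cut. best[k] is the best of p[i]+best[k−i] over all sellable i≤k.
best[1] = 1
best[2] = max(1+1, 3+0) = 3
best[3] = max(1+3, 3+1, 4+0) = 4
best[4] = max(1+4, 3+3, 4+1, 10+0) = 10
best[5] = max(1+10, 3+4, 4+3, 10+1, 12+0) = 12
best[6] = max(1+12, 3+10, 4+4, 10+3, 12+1, 9+0) = 13
best[7] = max(1+13, 3+12, 4+10, …, 9+1, 16+0) = 16
best[8] = max(1+16, 3+13, 4+12, …, 16+1, 13+0) = 20
best[9] = max(1+20, 3+16, 4+13, …, 13+1, 19+0) = 22
best[10] = max(1+22, 3+20, 4+16, …, 19+1, 17+0) = 24
best[11] = max(1+24, 3+22, 4+20, …, 17+1, 31+0) = 31
best[12] = max(1+31, 3+24, 4+22, …, 31+1, 14+0) = 32
One optimal cutting: 11 + 1 → ¢31 + ¢1 = ¢32.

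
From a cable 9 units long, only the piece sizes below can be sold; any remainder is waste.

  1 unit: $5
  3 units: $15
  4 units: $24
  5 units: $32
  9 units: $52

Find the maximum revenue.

Consider every possible first cut. r[k] is the best of p[i]+r[k−i] over all sellable i≤k.
r[1] = 5
r[2] = 10  (first piece 1, then r[1]=5)
r[3] = max(5+10, 15+0) = 15
r[4] = max(5+15, 15+5, 24+0) = 24
r[5] = max(5+24, 15+10, 24+5, 32+0) = 32
r[6] = max(5+32, 15+15, 24+10, 32+5) = 37
r[7] = max(5+37, 15+24, 24+15, 32+10) = 42
r[8] = max(5+42, 15+32, 24+24, 32+15) = 48
r[9] = max(5+48, 15+37, 24+32, 32+24, 52+0) = 56
One optimal cutting: 5 + 4 → $56.

56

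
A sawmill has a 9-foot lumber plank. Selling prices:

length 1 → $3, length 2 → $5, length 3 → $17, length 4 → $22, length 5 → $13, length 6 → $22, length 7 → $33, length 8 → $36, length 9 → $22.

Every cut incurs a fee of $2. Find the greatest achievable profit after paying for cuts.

Consider every possible first cut. r[k] is the best of p[i]+r[k−i] over all sellable i≤k, charging 2 whenever i<k.
r[1] = 3
r[2] = 5
r[3] = 17
r[4] = 22
r[5] = 23  (first piece 1, then r[4]=22)
r[6] = 32  (first piece 3, then r[3]=17)
r[7] = 37  (first piece 3, then r[4]=22)
r[8] = 42  (first piece 4, then r[4]=22)
r[9] = 47  (first piece 3, then r[6]=32)
One optimal plan: pieces 3 + 3 + 3 (2 cuts) → $51 − $4 = $47.

47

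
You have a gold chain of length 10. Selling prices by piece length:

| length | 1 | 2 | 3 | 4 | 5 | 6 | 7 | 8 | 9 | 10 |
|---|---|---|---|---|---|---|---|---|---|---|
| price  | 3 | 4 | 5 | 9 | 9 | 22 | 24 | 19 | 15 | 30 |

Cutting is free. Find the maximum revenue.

Consider every possible first cut. r[k] is the best of p[i]+r[k−i] over all sellable i≤k.
r[1] = 3
r[2] = max(3+3, 4+0) = 6
r[3] = max(3+6, 4+3, 5+0) = 9
r[4] = max(3+9, 4+6, 5+3, 9+0) = 12
r[5] = max(3+12, 4+9, 5+6, 9+3, 9+0) = 15
r[6] = max(3+15, 4+12, 5+9, 9+6, 9+3, 22+0) = 22
r[7] = max(3+22, 4+15, 5+12, …, 22+3, 24+0) = 25
r[8] = max(3+25, 4+22, 5+15, …, 24+3, 19+0) = 28
r[9] = max(3+28, 4+25, 5+22, …, 19+3, 15+0) = 31
r[10] = max(3+31, 4+28, 5+25, …, 15+3, 30+0) = 34
One optimal cutting: 6 + 1 + 1 + 1 + 1 → $22 + $3 + $3 + $3 + $3 = $34.

34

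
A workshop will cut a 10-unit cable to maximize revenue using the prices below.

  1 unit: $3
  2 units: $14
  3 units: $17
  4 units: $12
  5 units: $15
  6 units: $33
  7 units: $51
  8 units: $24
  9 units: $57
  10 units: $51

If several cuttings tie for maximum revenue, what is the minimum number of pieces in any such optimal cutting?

Consider every possible first cut. r[k] is the best of p[i]+r[k−i] over all sellable i≤k.
r[1] = 3
r[2] = 14
r[3] = 17  (first piece 1, then r[2]=14)
r[4] = 28  (first piece 2, then r[2]=14)
r[5] = 31  (first piece 1, then r[4]=28)
r[6] = 42  (first piece 2, then r[4]=28)
r[7] = 51
r[8] = 56  (first piece 2, then r[6]=42)
r[9] = 65  (first piece 2, then r[7]=51)
r[10] = 70  (first piece 2, then r[8]=56)
Maximum revenue is $70.
Now minimize piece count subject to staying optimal: for each k, pieces[k] = 1 + min over i with p[i]+r[k−i]=r[k] of pieces[k−i].
pieces[7] = 1
pieces[8] = 4
pieces[9] = 2
pieces[10] = 5

5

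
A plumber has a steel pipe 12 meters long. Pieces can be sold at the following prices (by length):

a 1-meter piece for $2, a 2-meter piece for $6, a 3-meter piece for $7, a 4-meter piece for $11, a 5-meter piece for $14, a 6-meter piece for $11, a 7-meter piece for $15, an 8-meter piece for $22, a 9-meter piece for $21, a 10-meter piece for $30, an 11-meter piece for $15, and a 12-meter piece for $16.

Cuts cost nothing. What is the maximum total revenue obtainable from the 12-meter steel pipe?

Let R[k] be the best obtainable value from length k. For each k, try every first piece i and keep the best of price[i] + R[k−i].
R[1] = 2
R[2] = max(2+2, 6+0) = 6
R[3] = max(2+6, 6+2, 7+0) = 8
R[4] = max(2+8, 6+6, 7+2, 11+0) = 12
R[5] = max(2+12, 6+8, 7+6, 11+2, 14+0) = 14
R[6] = max(2+14, 6+12, 7+8, 11+6, 14+2, 11+0) = 18
R[7] = max(2+18, 6+14, 7+12, …, 11+2, 15+0) = 20
R[8] = max(2+20, 6+18, 7+14, …, 15+2, 22+0) = 24
R[9] = max(2+24, 6+20, 7+18, …, 22+2, 21+0) = 26
R[10] = max(2+26, 6+24, 7+20, …, 21+2, 30+0) = 30
R[11] = max(2+30, 6+26, 7+24, …, 30+2, 15+0) = 32
R[12] = max(2+32, 6+30, 7+26, …, 15+2, 16+0) = 36
One optimal cutting: 2 + 2 + 2 + 2 + 2 + 2 → $6 + $6 + $6 + $6 + $6 + $6 = $36.

36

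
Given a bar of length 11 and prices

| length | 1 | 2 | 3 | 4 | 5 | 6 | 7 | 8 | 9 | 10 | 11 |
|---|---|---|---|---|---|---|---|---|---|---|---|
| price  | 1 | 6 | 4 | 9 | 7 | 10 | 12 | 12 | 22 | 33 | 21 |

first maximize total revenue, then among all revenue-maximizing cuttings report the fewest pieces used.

Build r[k] bottom-up: r[k] = max over allowed piece i of (p[i] + r[k−i]).
r[1] = 1
r[2] = 6
r[3] = 7  (first piece 1, then r[2]=6)
r[4] = 12  (first piece 2, then r[2]=6)
r[5] = 13  (first piece 1, then r[4]=12)
r[6] = 18  (first piece 2, then r[4]=12)
r[7] = 19  (first piece 1, then r[6]=18)
r[8] = 24  (first piece 2, then r[6]=18)
r[9] = 25  (first piece 1, then r[8]=24)
r[10] = 33
r[11] = 34  (first piece 1, then r[10]=33)
Maximum revenue is 34.
Now minimize piece count subject to staying optimal: for each k, pieces[k] = 1 + min over i with p[i]+r[k−i]=r[k] of pieces[k−i].
pieces[8] = 4
pieces[9] = 5
pieces[10] = 1
pieces[11] = 2

2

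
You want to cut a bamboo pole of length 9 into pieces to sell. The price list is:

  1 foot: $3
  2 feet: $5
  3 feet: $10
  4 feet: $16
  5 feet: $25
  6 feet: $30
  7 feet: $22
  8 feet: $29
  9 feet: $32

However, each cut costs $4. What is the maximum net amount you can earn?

37

Consider every possible first cut. v[k] is the best of p[i]+v[k−i] over all sellable i≤k, charging 4 whenever i<k.
v[1] = 3
v[2] = 5
v[3] = 10
v[4] = 16
v[5] = 25
v[6] = 30
v[7] = 29  (first piece 1, then v[6]=30)
v[8] = 31  (first piece 2, then v[6]=30)
v[9] = 37  (first piece 4, then v[5]=25)
One optimal plan: pieces 5 + 4 (1 cut) → $41 − $4 = $37.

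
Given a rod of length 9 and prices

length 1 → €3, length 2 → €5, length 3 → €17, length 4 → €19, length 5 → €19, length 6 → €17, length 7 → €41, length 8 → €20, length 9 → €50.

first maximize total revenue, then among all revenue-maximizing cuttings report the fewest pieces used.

3

Let r[k] be the best obtainable value from length k. For each k, try every first piece i and keep the best of price[i] + r[k−i].
r[1] = 3
r[2] = max(3+3, 5+0) = 6
r[3] = max(3+6, 5+3, 17+0) = 17
r[4] = max(3+17, 5+6, 17+3, 19+0) = 20
r[5] = max(3+20, 5+17, 17+6, 19+3, 19+0) = 23
r[6] = max(3+23, 5+20, 17+17, 19+6, 19+3, 17+0) = 34
r[7] = max(3+34, 5+23, 17+20, …, 17+3, 41+0) = 41
r[8] = max(3+41, 5+34, 17+23, …, 41+3, 20+0) = 44
r[9] = max(3+44, 5+41, 17+34, …, 20+3, 50+0) = 51
Maximum revenue is €51.
Now minimize piece count subject to staying optimal: for each k, pieces[k] = 1 + min over i with p[i]+r[k−i]=r[k] of pieces[k−i].
pieces[6] = 2
pieces[7] = 1
pieces[8] = 2
pieces[9] = 3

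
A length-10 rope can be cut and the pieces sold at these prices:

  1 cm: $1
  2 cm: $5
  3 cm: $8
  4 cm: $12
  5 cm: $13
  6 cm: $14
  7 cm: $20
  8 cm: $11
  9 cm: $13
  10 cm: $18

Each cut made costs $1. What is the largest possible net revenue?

Consider every possible first cut. r[k] is the best of p[i]+r[k−i] over all sellable i≤k, charging 1 whenever i<k.
r[1] = 1
r[2] = max(1+1-1, 5+0) = 5
r[3] = max(1+5-1, 5+1-1, 8+0) = 8
r[4] = max(1+8-1, 5+5-1, 8+1-1, 12+0) = 12
r[5] = max(1+12-1, 5+8-1, 8+5-1, 12+1-1, 13+0) = 13
r[6] = max(1+13-1, 5+12-1, 8+8-1, 12+5-1, 13+1-1, 14+0) = 16
r[7] = max(1+16-1, 5+13-1, 8+12-1, …, 14+1-1, 20+0) = 20
r[8] = max(1+20-1, 5+16-1, 8+13-1, …, 20+1-1, 11+0) = 23
r[9] = max(1+23-1, 5+20-1, 8+16-1, …, 11+1-1, 13+0) = 24
r[10] = max(1+24-1, 5+23-1, 8+20-1, …, 13+1-1, 18+0) = 27
One optimal plan: pieces 4 + 4 + 2 (2 cuts) → $29 − $2 = $27.

27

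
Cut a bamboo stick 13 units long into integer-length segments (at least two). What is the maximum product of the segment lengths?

Define f[k] = max over 1≤i<k of i · max(k−i, f[k−i]); the inner max lets the remainder stay uncut if that's better.
f[2] = 1·max(1,0) = 1·1 = 1
f[3] = 1·max(2,1) = 1·2 = 2
f[4] = 2·max(2,1) = 2·2 = 4
f[5] = 2·max(3,2) = 2·3 = 6
f[6] = 3·max(3,2) = 3·3 = 9
f[7] = 2·max(5,6) = 2·6 = 12
f[8] = 2·max(6,9) = 2·9 = 18
f[9] = 3·max(6,9) = 3·9 = 27
f[10] = 2·max(8,18) = 2·18 = 36
f[11] = 2·max(9,27) = 2·27 = 54
f[12] = 3·max(9,27) = 3·27 = 81
f[13] = 2·max(11,54) = 2·54 = 108
One optimal split: 3 + 3 + 3 + 2 + 2; product 3·3·3·2·2 = 108.

108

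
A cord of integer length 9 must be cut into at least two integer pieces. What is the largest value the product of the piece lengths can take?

Fill prod[k] for k=2..9: at each k try every first piece i and multiply by the better of (k−i) uncut or prod[k−i].
prod[2] = 1*max(1,0) = 1*1 = 1
prod[3] = 1*max(2,1) = 1*2 = 2
prod[4] = 2*max(2,1) = 2*2 = 4
prod[5] = 2*max(3,2) = 2*3 = 6
prod[6] = 3*max(3,2) = 3*3 = 9
prod[7] = 2*max(5,6) = 2*6 = 12
prod[8] = 2*max(6,9) = 2*9 = 18
prod[9] = 3*max(6,9) = 3*9 = 27
One optimal split: 3 + 3 + 3; product 3*3*3 = 27.

27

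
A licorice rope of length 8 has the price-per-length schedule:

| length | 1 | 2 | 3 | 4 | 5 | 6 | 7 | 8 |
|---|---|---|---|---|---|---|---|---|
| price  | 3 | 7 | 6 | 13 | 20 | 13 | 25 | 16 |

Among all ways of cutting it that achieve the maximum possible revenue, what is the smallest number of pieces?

Consider every possible first cut. r[k] is the best of p[i]+r[k−i] over all sellable i≤k.
r[1] = 3
r[2] = max(3+3, 7+0) = 7
r[3] = max(3+7, 7+3, 6+0) = 10
r[4] = max(3+10, 7+7, 6+3, 13+0) = 14
r[5] = max(3+14, 7+10, 6+7, 13+3, 20+0) = 20
r[6] = max(3+20, 7+14, 6+10, 13+7, 20+3, 13+0) = 23
r[7] = max(3+23, 7+20, 6+14, …, 13+3, 25+0) = 27
r[8] = max(3+27, 7+23, 6+20, …, 25+3, 16+0) = 30
Maximum revenue is ¢30.
Now minimize piece count subject to staying optimal: for each k, pieces[k] = 1 + min over i with p[i]+r[k−i]=r[k] of pieces[k−i].
pieces[5] = 1
pieces[6] = 2
pieces[7] = 2
pieces[8] = 3

3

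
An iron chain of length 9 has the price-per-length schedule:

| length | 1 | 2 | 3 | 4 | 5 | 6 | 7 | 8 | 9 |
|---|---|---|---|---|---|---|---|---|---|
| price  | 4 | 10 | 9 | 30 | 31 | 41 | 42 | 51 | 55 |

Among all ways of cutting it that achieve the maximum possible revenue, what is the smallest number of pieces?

Consider every possible first cut. r[k] is the best of p[i]+r[k−i] over all sellable i≤k.
r[1] = 4
r[2] = max(4+4, 10+0) = 10
r[3] = max(4+10, 10+4, 9+0) = 14
r[4] = max(4+14, 10+10, 9+4, 30+0) = 30
r[5] = max(4+30, 10+14, 9+10, 30+4, 31+0) = 34
r[6] = max(4+34, 10+30, 9+14, 30+10, 31+4, 41+0) = 41
r[7] = max(4+41, 10+34, 9+30, …, 41+4, 42+0) = 45
r[8] = max(4+45, 10+41, 9+34, …, 42+4, 51+0) = 60
r[9] = max(4+60, 10+45, 9+41, …, 51+4, 55+0) = 64
Maximum revenue is $64.
Now minimize piece count subject to staying optimal: for each k, pieces[k] = 1 + min over i with p[i]+r[k−i]=r[k] of pieces[k−i].
pieces[6] = 1
pieces[7] = 2
pieces[8] = 2
pieces[9] = 3

3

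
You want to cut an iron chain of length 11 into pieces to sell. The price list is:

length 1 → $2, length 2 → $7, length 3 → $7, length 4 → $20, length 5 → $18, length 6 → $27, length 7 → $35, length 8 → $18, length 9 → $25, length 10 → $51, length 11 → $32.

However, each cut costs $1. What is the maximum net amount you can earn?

Consider every possible first cut. net[k] is the best of p[i]+net[k−i] over all sellable i≤k, charging 1 whenever i<k.
net[1] = 2
net[2] = max(2+2-1, 7+0) = 7
net[3] = max(2+7-1, 7+2-1, 7+0) = 8
net[4] = max(2+8-1, 7+7-1, 7+2-1, 20+0) = 20
net[5] = max(2+20-1, 7+8-1, 7+7-1, 20+2-1, 18+0) = 21
net[6] = max(2+21-1, 7+20-1, 7+8-1, 20+7-1, 18+2-1, 27+0) = 27
net[7] = max(2+27-1, 7+21-1, 7+20-1, …, 27+2-1, 35+0) = 35
net[8] = max(2+35-1, 7+27-1, 7+21-1, …, 35+2-1, 18+0) = 39
net[9] = max(2+39-1, 7+35-1, 7+27-1, …, 18+2-1, 25+0) = 41
net[10] = max(2+41-1, 7+39-1, 7+35-1, …, 25+2-1, 51+0) = 51
net[11] = max(2+51-1, 7+41-1, 7+39-1, …, 51+2-1, 32+0) = 54
One optimal plan: pieces 7 + 4 (1 cut) → $55 − $1 = $54.

54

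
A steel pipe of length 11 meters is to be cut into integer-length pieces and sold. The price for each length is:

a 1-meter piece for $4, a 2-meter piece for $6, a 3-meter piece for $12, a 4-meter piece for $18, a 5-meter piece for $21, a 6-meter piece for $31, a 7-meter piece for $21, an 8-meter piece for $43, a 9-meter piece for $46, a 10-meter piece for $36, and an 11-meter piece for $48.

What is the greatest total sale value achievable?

Let v[k] be the best obtainable value from length k. For each k, try every first piece i and keep the best of price[i] + v[k−i].
v[1] = 4
v[2] = 8  (first piece 1, then v[1]=4)
v[3] = 12  (first piece 1, then v[2]=8)
v[4] = 18
v[5] = 22  (first piece 1, then v[4]=18)
v[6] = 31
v[7] = 35  (first piece 1, then v[6]=31)
v[8] = 43
v[9] = 47  (first piece 1, then v[8]=43)
v[10] = 51  (first piece 1, then v[9]=47)
v[11] = 55  (first piece 1, then v[10]=51)
One optimal cutting: 8 + 1 + 1 + 1 → $43 + $4 + $4 + $4 = $55.

55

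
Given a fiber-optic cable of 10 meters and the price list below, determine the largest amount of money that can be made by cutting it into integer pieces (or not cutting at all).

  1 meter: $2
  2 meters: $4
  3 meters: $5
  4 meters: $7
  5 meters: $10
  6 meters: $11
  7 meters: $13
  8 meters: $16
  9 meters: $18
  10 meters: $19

Build best[k] bottom-up: best[k] = max over allowed piece i of (p[i] + best[k−i]).
best[1] = 2
best[2] = 4  (first piece 1, then best[1]=2)
best[3] = 6  (first piece 1, then best[2]=4)
best[4] = 8  (first piece 1, then best[3]=6)
best[5] = 10  (first piece 1, then best[4]=8)
best[6] = 12  (first piece 1, then best[5]=10)
best[7] = 14  (first piece 1, then best[6]=12)
best[8] = 16  (first piece 1, then best[7]=14)
best[9] = 18  (first piece 1, then best[8]=16)
best[10] = 20  (first piece 1, then best[9]=18)
One optimal cutting: 1 + 1 + 1 + 1 + 1 + 1 + 1 + 1 + 1 + 1 → $2 + $2 + $2 + $2 + $2 + $2 + $2 + $2 + $2 + $2 = $20.

20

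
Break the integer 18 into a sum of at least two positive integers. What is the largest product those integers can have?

729

Define m[k] = max over 1≤i<k of i · max(k−i, m[k−i]); the inner max lets the remainder stay uncut if that's better.
Small cases: m[2]=1, m[3]=2, m[4]=4, m[5]=6, m[6]=9, m[7]=12, m[8]=18, m[9]=27, m[10]=36, m[11]=54, m[12]=81.
m[13] = max(1*81, 2*54, 3*36, …, 11*2, 12*1) = 108
m[14] = max(1*108, 2*81, 3*54, …, 12*2, 13*1) = 162
m[15] = max(1*162, 2*108, 3*81, …, 13*2, 14*1) = 243
m[16] = max(1*243, 2*162, 3*108, …, 14*2, 15*1) = 324
m[17] = max(1*324, 2*243, 3*162, …, 15*2, 16*1) = 486
m[18] = max(1*486, 2*324, 3*243, …, 16*2, 17*1) = 729
One optimal split: 3 + 3 + 3 + 3 + 3 + 3; product 3*3*3*3*3*3 = 729.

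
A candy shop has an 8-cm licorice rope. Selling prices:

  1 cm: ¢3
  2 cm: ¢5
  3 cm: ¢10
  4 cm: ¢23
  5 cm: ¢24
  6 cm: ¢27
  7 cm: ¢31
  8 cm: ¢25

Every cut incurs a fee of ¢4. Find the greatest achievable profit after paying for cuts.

42

Consider every possible first cut. v[k] is the best of p[i]+v[k−i] over all sellable i≤k, charging 4 whenever i<k.
v[1] = 3
v[2] = 5
v[3] = 10
v[4] = 23
v[5] = 24
v[6] = 27
v[7] = 31
v[8] = 42  (first piece 4, then v[4]=23)
One optimal plan: pieces 4 + 4 (1 cut) → ¢46 − ¢4 = ¢42.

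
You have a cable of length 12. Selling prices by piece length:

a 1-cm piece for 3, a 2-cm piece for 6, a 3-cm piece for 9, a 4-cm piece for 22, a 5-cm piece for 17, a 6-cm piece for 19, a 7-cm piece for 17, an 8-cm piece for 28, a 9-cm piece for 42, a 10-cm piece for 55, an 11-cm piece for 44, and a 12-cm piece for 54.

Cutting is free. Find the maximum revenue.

Build best[k] bottom-up: best[k] = max over allowed piece i of (p[i] + best[k−i]).
best[1] = 3
best[2] = max(3+3, 6+0) = 6
best[3] = max(3+6, 6+3, 9+0) = 9
best[4] = max(3+9, 6+6, 9+3, 22+0) = 22
best[5] = max(3+22, 6+9, 9+6, 22+3, 17+0) = 25
best[6] = max(3+25, 6+22, 9+9, 22+6, 17+3, 19+0) = 28
best[7] = max(3+28, 6+25, 9+22, …, 19+3, 17+0) = 31
best[8] = max(3+31, 6+28, 9+25, …, 17+3, 28+0) = 44
best[9] = max(3+44, 6+31, 9+28, …, 28+3, 42+0) = 47
best[10] = max(3+47, 6+44, 9+31, …, 42+3, 55+0) = 55
best[11] = max(3+55, 6+47, 9+44, …, 55+3, 44+0) = 58
best[12] = max(3+58, 6+55, 9+47, …, 44+3, 54+0) = 66
One optimal cutting: 4 + 4 + 4 → 22 + 22 + 22 = 66.

66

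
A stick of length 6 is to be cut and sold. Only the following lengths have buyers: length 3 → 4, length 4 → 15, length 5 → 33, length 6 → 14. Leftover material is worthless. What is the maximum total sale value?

33

Let best[k] be the best obtainable value from length k. For each k, try every first piece i and keep the best of price[i] + best[k−i].
best[1] = 0
best[2] = 0
best[3] = 4
best[4] = max(4+0, 15+0) = 15
best[5] = max(4+0, 15+0, 33+0) = 33
best[6] = max(4+4, 15+0, 33+0, 14+0) = 33
One optimal cutting: pieces 5 with 1 meter of scrap → 33.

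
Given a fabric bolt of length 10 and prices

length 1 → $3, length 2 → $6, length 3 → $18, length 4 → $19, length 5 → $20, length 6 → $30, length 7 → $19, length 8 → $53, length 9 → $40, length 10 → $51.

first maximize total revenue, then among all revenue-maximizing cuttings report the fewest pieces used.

Build r[k] bottom-up: r[k] = max over allowed piece i of (p[i] + r[k−i]).
r[1] = 3
r[2] = 6  (first piece 1, then r[1]=3)
r[3] = 18
r[4] = 21  (first piece 1, then r[3]=18)
r[5] = 24  (first piece 1, then r[4]=21)
r[6] = 36  (first piece 3, then r[3]=18)
r[7] = 39  (first piece 1, then r[6]=36)
r[8] = 53
r[9] = 56  (first piece 1, then r[8]=53)
r[10] = 59  (first piece 1, then r[9]=56)
Maximum revenue is $59.
Now minimize piece count subject to staying optimal: for each k, pieces[k] = 1 + min over i with p[i]+r[k−i]=r[k] of pieces[k−i].
pieces[7] = 3
pieces[8] = 1
pieces[9] = 2
pieces[10] = 2

2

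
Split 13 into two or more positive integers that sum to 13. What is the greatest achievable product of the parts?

108

Define m[k] = max over 1≤i<k of i · max(k−i, m[k−i]); the inner max lets the remainder stay uncut if that's better.
Small cases: m[2]=1, m[3]=2, m[4]=4, m[5]=6.
m[6] = 3×max(3,2) = 3×3 = 9
m[7] = 2×max(5,6) = 2×6 = 12
m[8] = 2×max(6,9) = 2×9 = 18
m[9] = 3×max(6,9) = 3×9 = 27
m[10] = 2×max(8,18) = 2×18 = 36
m[11] = 2×max(9,27) = 2×27 = 54
m[12] = 3×max(9,27) = 3×27 = 81
m[13] = 2×max(11,54) = 2×54 = 108
One optimal split: 3 + 3 + 3 + 2 + 2; product 3×3×3×2×2 = 108.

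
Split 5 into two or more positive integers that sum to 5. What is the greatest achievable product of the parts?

Let g[k] be the best product for length k (with at least one cut). For each first piece i, the rest contributes max(k−i, g[k−i]).
g[2] = 1*max(1,0) = 1*1 = 1
g[3] = 1*max(2,1) = 1*2 = 2
g[4] = 2*max(2,1) = 2*2 = 4
g[5] = 2*max(3,2) = 2*3 = 6
One optimal split: 3 + 2; product 3*2 = 6.

6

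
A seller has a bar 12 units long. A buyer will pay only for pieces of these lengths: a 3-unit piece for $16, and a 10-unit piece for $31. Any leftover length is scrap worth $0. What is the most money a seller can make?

Let f[k] be the best obtainable value from length k. For each k, try every first piece i and keep the best of price[i] + f[k−i].
f[1] = 0
f[2] = 0
f[3] = 16
f[4] = 16
f[5] = 16
f[6] = 32  (first piece 3, then f[3]=16)
f[7] = 32
f[8] = 32
f[9] = 48  (first piece 3, then f[6]=32)
f[10] = 48
f[11] = 48
f[12] = 64  (first piece 3, then f[9]=48)
One optimal cutting: 3 + 3 + 3 + 3 → $64.

64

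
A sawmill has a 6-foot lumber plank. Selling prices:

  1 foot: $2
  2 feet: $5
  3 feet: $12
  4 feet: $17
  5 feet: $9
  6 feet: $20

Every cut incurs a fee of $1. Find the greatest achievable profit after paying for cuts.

23

Build v[k] bottom-up: v[k] = max over allowed piece i of (p[i] + v[k−i]) − 1 per cut.
v[1] = 2
v[2] = 5
v[3] = 12
v[4] = 17
v[5] = 18  (first piece 1, then v[4]=17)
v[6] = 23  (first piece 3, then v[3]=12)
One optimal plan: pieces 3 + 3 (1 cut) → $24 − $1 = $23.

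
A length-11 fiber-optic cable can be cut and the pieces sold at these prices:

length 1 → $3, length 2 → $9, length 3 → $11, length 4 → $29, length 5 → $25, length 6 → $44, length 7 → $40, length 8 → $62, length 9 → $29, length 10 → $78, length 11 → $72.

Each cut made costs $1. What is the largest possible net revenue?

80

Consider every possible first cut. v[k] is the best of p[i]+v[k−i] over all sellable i≤k, charging 1 whenever i<k.
v[1] = 3
v[2] = 9
v[3] = 11  (first piece 1, then v[2]=9)
v[4] = 29
v[5] = 31  (first piece 1, then v[4]=29)
v[6] = 44
v[7] = 46  (first piece 1, then v[6]=44)
v[8] = 62
v[9] = 64  (first piece 1, then v[8]=62)
v[10] = 78
v[11] = 80  (first piece 1, then v[10]=78)
One optimal plan: pieces 10 + 1 (1 cut) → $81 − $1 = $80.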